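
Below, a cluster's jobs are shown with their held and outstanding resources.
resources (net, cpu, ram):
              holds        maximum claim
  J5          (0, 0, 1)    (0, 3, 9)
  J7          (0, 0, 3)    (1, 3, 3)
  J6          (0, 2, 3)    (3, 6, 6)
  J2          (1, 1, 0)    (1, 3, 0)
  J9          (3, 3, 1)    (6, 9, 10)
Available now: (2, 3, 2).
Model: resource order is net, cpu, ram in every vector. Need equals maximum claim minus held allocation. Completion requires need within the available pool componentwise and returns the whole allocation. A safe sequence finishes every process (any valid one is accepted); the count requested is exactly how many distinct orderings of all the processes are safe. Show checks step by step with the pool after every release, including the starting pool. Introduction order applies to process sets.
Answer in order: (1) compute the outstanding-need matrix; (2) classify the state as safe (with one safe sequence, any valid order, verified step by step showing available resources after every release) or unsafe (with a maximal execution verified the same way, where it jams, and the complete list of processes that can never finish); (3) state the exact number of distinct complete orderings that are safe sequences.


(1) Remaining need (order net, cpu, ram):
  J5: (0, 3, 8)
  J7: (1, 3, 0)
  J6: (3, 4, 3)
  J2: (0, 2, 0)
  J9: (3, 6, 9)
(2) SAFE. One safe sequence: J2, J7, J6, J5, J9.
Key observation: the order's first zero-slack moment is J6 ((3, 4, 3) needed, (3, 4, 5) free — a requested resource with nothing to spare).
Walking it through:
  pool = (2, 3, 2)
  J2 needs (0, 2, 0) <= (2, 3, 2) -> finishes; pool += (1, 1, 0) = (3, 4, 2)
  J7 needs (1, 3, 0) <= (3, 4, 2) -> finishes; pool += (0, 0, 3) = (3, 4, 5)
  J6 needs (3, 4, 3) <= (3, 4, 5) -> finishes; pool += (0, 2, 3) = (3, 6, 8)
  J5 needs (0, 3, 8) <= (3, 6, 8) -> finishes; pool += (0, 0, 1) = (3, 6, 9)
  J9 needs (3, 6, 9) <= (3, 6, 9) -> finishes; pool += (3, 3, 1) = (6, 9, 10)
(3) The exact count: 2 of the possible complete orderings are safe sequences.


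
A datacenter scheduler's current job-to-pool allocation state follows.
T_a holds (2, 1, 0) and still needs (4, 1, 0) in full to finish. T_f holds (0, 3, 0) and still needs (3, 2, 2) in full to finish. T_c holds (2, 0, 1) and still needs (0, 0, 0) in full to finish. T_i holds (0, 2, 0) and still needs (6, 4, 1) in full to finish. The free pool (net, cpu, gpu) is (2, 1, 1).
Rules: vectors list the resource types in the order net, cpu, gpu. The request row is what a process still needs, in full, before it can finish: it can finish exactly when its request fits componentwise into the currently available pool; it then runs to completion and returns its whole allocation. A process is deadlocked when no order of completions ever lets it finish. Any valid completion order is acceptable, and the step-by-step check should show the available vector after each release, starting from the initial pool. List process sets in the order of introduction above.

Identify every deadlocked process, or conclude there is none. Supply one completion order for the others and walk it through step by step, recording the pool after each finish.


The deadlocked set is empty.
Key observation: T_c leads a chain of completions in which each release enables another process.
A valid finishing order for the others: T_c, T_a, T_f, T_i. Walking it through:
  pool = (2, 1, 1)
  T_c: need (0, 0, 0) fits (2, 1, 1); releases (2, 0, 1), pool now (4, 1, 2)
  T_a: need (4, 1, 0) fits (4, 1, 2); releases (2, 1, 0), pool now (6, 2, 2)
  T_f: need (3, 2, 2) fits (6, 2, 2); releases (0, 3, 0), pool now (6, 5, 2)
  T_i: need (6, 4, 1) fits (6, 5, 2); releases (0, 2, 0), pool now (6, 7, 2)


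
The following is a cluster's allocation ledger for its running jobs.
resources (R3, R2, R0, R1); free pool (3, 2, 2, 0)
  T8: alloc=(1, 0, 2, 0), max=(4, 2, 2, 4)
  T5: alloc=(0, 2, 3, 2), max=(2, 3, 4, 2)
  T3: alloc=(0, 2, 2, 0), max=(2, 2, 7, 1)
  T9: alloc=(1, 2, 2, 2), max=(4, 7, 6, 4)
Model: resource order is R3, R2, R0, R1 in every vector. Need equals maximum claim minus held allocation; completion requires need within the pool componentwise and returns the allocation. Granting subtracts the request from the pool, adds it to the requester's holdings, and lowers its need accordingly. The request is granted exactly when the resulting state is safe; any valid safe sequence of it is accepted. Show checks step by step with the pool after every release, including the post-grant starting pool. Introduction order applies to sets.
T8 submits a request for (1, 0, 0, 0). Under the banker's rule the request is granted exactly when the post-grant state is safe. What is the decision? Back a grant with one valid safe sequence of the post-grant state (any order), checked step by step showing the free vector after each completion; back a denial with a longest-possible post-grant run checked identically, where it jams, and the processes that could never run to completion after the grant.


DENY: after the grant no complete ordering would exist.
Key observation: after T5, T3 the pool peaks at (2, 6, 7, 2), and each blocked process is short somewhere: T8 on R1; T9 on R3.
Pretend the grant happened; the run T5, T3 goes as far as possible. Step-by-step check:
  pool = (2, 2, 2, 0)
  run T5 (needs (2, 1, 1, 0), free (2, 2, 2, 0)); after release of (0, 2, 3, 2) the pool is (2, 4, 5, 2)
  run T3 (needs (2, 0, 5, 1), free (2, 4, 5, 2)); after release of (0, 2, 2, 0) the pool is (2, 6, 7, 2)
  blocked: T8 wants (2, 2, 0, 4), pool (2, 6, 7, 2) — not enough R1
  blocked: T9 wants (3, 5, 4, 2), pool (2, 6, 7, 2) — not enough R3
Had the request been granted, T8 and T9 could never finish.


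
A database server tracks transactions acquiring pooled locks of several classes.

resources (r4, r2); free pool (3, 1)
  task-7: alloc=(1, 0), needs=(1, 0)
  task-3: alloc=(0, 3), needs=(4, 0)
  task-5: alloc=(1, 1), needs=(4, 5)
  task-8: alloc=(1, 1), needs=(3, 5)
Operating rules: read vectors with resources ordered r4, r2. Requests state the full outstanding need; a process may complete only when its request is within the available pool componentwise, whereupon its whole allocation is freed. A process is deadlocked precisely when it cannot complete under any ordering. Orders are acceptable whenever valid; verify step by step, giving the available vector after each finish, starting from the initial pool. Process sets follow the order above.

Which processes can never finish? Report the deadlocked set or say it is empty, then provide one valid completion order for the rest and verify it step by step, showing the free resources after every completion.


Deadlocked: task-5 and task-8.
Key observation: after task-7, task-3 complete, (4, 4) is the best the pool ever gets, yet each leftover process wants more r2.
The rest can finish in the order task-7, task-3. Check, step by step:
  pool = (3, 1)
  run task-7 (needs (1, 0), free (3, 1)); after release of (1, 0) the pool is (4, 1)
  run task-3 (needs (4, 0), free (4, 1)); after release of (0, 3) the pool is (4, 4)
The blocked processes can never fit:
  blocked: task-5 wants (4, 5), pool (4, 4) — not enough r2
  blocked: task-8 wants (3, 5), pool (4, 4) — not enough r2


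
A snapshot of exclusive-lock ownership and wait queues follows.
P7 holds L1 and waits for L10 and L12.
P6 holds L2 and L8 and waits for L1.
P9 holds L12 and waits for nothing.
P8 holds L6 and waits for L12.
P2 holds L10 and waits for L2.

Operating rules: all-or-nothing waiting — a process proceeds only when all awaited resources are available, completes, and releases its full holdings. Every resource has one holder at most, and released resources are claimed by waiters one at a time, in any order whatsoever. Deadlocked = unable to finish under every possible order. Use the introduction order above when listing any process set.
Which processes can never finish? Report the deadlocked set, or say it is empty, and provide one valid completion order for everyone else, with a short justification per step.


The deadlocked set is P7, P6 and P2.
Key observation: the wait chain closes on itself along P7 -> P2 -> P6 -> P7; no other process is dragged down with it.
The rest can finish in the order P9, P8.
Walking it through:
  run P9 (it waits on nothing); releases L12
  P8 waits on L12 — all released -> runs and releases L6


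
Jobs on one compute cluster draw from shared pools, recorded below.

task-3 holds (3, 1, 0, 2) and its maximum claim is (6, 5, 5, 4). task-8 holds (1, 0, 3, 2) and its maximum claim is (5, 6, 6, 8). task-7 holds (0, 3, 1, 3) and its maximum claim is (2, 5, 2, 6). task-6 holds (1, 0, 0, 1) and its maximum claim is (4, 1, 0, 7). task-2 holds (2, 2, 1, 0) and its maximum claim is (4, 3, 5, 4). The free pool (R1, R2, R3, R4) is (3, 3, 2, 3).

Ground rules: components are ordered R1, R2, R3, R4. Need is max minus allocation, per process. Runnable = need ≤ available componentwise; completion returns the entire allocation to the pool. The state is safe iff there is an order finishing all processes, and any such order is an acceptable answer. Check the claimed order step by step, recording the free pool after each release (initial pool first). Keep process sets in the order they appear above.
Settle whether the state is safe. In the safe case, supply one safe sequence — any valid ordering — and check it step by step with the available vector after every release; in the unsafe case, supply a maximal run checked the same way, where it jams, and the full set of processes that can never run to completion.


SAFE. One safe sequence: task-7, task-6, task-8, task-2, task-3.
Key observation: the first exact fit in this order is task-7 — it needs (2, 2, 1, 3) with (3, 3, 2, 3) free, meeting a requested resource to the last unit.
Check, step by step:
  pool = (3, 3, 2, 3)
  task-7 needs (2, 2, 1, 3) <= (3, 3, 2, 3) -> finishes; pool += (0, 3, 1, 3) = (3, 6, 3, 6)
  task-6 needs (3, 1, 0, 6) <= (3, 6, 3, 6) -> finishes; pool += (1, 0, 0, 1) = (4, 6, 3, 7)
  task-8 needs (4, 6, 3, 6) <= (4, 6, 3, 7) -> finishes; pool += (1, 0, 3, 2) = (5, 6, 6, 9)
  task-2 needs (2, 1, 4, 4) <= (5, 6, 6, 9) -> finishes; pool += (2, 2, 1, 0) = (7, 8, 7, 9)
  task-3 needs (3, 4, 5, 2) <= (7, 8, 7, 9) -> finishes; pool += (3, 1, 0, 2) = (10, 9, 7, 11)


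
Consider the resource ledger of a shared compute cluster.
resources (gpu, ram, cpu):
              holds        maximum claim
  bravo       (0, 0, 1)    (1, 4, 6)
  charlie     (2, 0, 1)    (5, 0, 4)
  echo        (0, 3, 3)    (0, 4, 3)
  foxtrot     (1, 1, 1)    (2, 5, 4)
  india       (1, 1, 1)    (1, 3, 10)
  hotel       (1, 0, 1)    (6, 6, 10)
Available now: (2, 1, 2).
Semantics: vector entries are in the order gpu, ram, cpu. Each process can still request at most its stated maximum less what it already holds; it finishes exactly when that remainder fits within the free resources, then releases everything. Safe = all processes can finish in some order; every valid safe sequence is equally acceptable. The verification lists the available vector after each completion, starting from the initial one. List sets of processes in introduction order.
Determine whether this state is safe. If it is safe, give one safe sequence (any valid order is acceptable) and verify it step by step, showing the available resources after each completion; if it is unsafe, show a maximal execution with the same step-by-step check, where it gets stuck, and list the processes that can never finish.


UNSAFE — no complete ordering exists.
Key observation: no order helps: past echo, bravo, foxtrot, charlie, the free pool tops out at (5, 5, 8), below what each blocked process needs in cpu.
A maximal execution: echo, bravo, foxtrot, charlie — then nothing else fits. Verifying each step:
  pool = (2, 1, 2)
  echo needs (0, 1, 0) <= (2, 1, 2) -> finishes; pool += (0, 3, 3) = (2, 4, 5)
  bravo needs (1, 4, 5) <= (2, 4, 5) -> finishes; pool += (0, 0, 1) = (2, 4, 6)
  foxtrot needs (1, 4, 3) <= (2, 4, 6) -> finishes; pool += (1, 1, 1) = (3, 5, 7)
  charlie needs (3, 0, 3) <= (3, 5, 7) -> finishes; pool += (2, 0, 1) = (5, 5, 8)
  blocked: india wants (0, 2, 9), pool (5, 5, 8) — not enough cpu
  blocked: hotel wants (5, 6, 9), pool (5, 5, 8) — not enough ram and cpu
Permanently blocked: india and hotel.


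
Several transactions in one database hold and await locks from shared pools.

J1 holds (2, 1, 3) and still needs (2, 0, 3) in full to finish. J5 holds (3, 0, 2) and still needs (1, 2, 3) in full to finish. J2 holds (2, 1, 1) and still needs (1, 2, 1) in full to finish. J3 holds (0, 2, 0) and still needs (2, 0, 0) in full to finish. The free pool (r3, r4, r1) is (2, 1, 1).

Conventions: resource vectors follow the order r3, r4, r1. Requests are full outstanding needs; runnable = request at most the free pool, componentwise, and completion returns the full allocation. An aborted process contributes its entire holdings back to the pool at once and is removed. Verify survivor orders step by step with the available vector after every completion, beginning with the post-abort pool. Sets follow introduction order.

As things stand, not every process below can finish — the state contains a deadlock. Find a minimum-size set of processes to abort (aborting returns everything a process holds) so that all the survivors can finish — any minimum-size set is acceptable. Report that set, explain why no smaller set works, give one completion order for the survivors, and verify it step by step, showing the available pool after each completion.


Abort J1.
Key observation: J5 was stuck for good until J1 gave back (2, 1, 3); in the order shown it finishes at step 3.
Minimality: the empty abort set fails — the state is deadlocked as it stands.
The survivors complete as J2, J3, J5. Verifying each step (starting from the post-abort pool):
  pool = (4, 2, 4)
  J2 needs (1, 2, 1) <= (4, 2, 4) -> finishes; pool += (2, 1, 1) = (6, 3, 5)
  J3 needs (2, 0, 0) <= (6, 3, 5) -> finishes; pool += (0, 2, 0) = (6, 5, 5)
  J5 needs (1, 2, 3) <= (6, 5, 5) -> finishes; pool += (3, 0, 2) = (9, 5, 7)


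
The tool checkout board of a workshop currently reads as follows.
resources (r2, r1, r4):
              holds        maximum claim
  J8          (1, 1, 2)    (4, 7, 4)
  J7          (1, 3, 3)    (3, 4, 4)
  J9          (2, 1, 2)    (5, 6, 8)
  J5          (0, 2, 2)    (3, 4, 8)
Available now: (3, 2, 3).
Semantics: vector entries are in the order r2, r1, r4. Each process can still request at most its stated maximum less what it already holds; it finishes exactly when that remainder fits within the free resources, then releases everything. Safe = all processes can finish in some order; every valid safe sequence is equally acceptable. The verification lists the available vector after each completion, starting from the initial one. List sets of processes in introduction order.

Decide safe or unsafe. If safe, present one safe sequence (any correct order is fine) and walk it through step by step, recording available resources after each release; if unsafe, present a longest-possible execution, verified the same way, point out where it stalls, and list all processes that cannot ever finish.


SAFE — a valid safe sequence is J7, J5, J9, J8.
Key observation: at J5 the run first touches a limit — (3, 2, 6) against (4, 5, 6), exact on a resource it actually requests.
Step-by-step check:
  pool = (3, 2, 3)
  run J7 (needs (2, 1, 1), free (3, 2, 3)); after release of (1, 3, 3) the pool is (4, 5, 6)
  run J5 (needs (3, 2, 6), free (4, 5, 6)); after release of (0, 2, 2) the pool is (4, 7, 8)
  run J9 (needs (3, 5, 6), free (4, 7, 8)); after release of (2, 1, 2) the pool is (6, 8, 10)
  run J8 (needs (3, 6, 2), free (6, 8, 10)); after release of (1, 1, 2) the pool is (7, 9, 12)


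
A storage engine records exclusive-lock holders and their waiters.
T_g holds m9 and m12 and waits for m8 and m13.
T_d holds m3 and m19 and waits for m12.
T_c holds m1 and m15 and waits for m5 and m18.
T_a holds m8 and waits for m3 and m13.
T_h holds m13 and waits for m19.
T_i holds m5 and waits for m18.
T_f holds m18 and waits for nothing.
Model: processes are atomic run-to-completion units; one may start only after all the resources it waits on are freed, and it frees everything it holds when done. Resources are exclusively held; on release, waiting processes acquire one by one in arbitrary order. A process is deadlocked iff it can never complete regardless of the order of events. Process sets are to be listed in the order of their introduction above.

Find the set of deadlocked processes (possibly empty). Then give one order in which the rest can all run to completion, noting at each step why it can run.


The deadlocked set is T_g, T_d, T_a and T_h.
Key observation: the loop T_g -> T_a -> T_d -> T_g blocks itself forever; T_h is caught in further circular waits.
A valid finishing order for the others: T_f, T_i, T_c.
Check, step by step:
  T_f waits on nothing -> runs at once and releases m18
  T_i: everything it awaited (m18) is free; runs, freeing m5
  T_c: everything it awaited (m5 and m18) is free; runs, freeing m1 and m15


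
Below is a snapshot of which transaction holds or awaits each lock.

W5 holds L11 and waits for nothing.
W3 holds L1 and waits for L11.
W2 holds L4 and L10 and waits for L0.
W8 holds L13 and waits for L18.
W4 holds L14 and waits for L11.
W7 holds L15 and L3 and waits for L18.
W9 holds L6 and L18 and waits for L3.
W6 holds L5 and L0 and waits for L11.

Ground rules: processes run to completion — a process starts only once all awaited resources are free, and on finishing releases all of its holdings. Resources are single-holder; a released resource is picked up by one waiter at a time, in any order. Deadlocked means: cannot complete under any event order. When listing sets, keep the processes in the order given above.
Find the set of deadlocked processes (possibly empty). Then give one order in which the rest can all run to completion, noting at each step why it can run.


Deadlocked: W8, W7 and W9.
Key observation: the loop W9 -> W7 -> W9 blocks itself forever; W8 waits into the deadlock from upstream.
A valid finishing order for the others: W5, W3, W6, W2, W4.
Verifying each step:
  W5: no waits; runs immediately, freeing L11
  run W3 (all its waits — L11 — are resolved); releases L1
  run W6 (all its waits — L11 — are resolved); releases L5 and L0
  run W2 (all its waits — L0 — are resolved); releases L4 and L10
  run W4 (all its waits — L11 — are resolved); releases L14


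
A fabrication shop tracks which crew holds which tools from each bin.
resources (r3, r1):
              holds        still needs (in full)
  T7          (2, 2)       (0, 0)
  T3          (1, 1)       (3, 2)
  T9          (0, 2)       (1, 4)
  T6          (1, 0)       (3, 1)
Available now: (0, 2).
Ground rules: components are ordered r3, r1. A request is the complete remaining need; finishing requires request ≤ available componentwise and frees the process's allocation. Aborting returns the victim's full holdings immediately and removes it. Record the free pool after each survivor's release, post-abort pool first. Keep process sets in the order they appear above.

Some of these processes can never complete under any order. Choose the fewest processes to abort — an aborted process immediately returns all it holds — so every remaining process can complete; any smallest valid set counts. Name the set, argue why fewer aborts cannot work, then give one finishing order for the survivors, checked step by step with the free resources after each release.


The answer: abort T6.
Key observation: the returned (1, 0) from T6 is what brings T3 — unrunnable before, under any order — into play at step 2.
Minimality: the empty abort set fails — the state is deadlocked as it stands.
One survivor order: T7, T3, T9. Verifying each step (post-abort pool first):
  pool = (1, 2)
  T7: need (0, 0) fits (1, 2); releases (2, 2), pool now (3, 4)
  T3: need (3, 2) fits (3, 4); releases (1, 1), pool now (4, 5)
  T9: need (1, 4) fits (4, 5); releases (0, 2), pool now (4, 7)


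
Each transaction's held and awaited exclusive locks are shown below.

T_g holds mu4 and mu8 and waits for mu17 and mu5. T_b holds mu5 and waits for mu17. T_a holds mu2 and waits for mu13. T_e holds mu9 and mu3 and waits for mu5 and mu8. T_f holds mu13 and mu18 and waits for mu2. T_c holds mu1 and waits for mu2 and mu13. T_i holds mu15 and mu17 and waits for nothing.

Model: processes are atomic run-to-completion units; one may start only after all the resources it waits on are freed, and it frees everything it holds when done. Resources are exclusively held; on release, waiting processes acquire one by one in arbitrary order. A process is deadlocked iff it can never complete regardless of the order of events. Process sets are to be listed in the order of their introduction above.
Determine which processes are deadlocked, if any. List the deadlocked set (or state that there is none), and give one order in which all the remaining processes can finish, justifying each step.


Deadlocked set: T_a, T_f and T_c.
Key observation: nobody on the ring T_a -> T_f -> T_a can start until another member finishes, which never happens; T_c waits into the deadlock from upstream.
One completion order for the rest: T_i, T_b, T_g, T_e.
Verifying each step:
  T_i waits on nothing -> runs at once and releases mu15 and mu17
  run T_b (all its waits — mu17 — are resolved); releases mu5
  run T_g (all its waits — mu17 and mu5 — are resolved); releases mu4 and mu8
  run T_e (all its waits — mu5 and mu8 — are resolved); releases mu9 and mu3


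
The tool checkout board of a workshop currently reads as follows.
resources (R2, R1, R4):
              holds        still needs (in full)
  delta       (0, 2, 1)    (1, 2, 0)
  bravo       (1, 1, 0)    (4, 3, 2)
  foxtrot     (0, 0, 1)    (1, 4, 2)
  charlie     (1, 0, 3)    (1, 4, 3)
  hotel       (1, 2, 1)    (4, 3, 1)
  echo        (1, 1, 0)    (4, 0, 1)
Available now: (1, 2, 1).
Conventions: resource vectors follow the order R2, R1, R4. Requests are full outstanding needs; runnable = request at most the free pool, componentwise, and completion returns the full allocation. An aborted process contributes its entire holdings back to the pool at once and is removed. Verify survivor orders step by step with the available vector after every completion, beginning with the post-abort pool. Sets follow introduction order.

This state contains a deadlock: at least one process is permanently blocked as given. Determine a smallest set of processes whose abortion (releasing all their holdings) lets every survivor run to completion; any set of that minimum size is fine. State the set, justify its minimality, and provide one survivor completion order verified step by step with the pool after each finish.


The answer: abort hotel and echo.
Key observation: before aborting hotel and echo, bravo was permanently blocked — no order could ever run it; afterwards it completes at step 4.
Minimality, checking each single-abort alternative: delta alone leaves bravo blocked (short on R2); bravo alone leaves hotel blocked (short on R2); foxtrot alone leaves bravo blocked (short on R2); charlie alone leaves bravo blocked (short on R2); hotel alone leaves bravo blocked (short on R2); echo alone leaves bravo blocked (short on R2).
One survivor order: delta, charlie, foxtrot, bravo. Walking it through (post-abort pool first):
  pool = (3, 5, 2)
  delta: need (1, 2, 0) fits (3, 5, 2); releases (0, 2, 1), pool now (3, 7, 3)
  charlie: need (1, 4, 3) fits (3, 7, 3); releases (1, 0, 3), pool now (4, 7, 6)
  foxtrot: need (1, 4, 2) fits (4, 7, 6); releases (0, 0, 1), pool now (4, 7, 7)
  bravo: need (4, 3, 2) fits (4, 7, 7); releases (1, 1, 0), pool now (5, 8, 7)


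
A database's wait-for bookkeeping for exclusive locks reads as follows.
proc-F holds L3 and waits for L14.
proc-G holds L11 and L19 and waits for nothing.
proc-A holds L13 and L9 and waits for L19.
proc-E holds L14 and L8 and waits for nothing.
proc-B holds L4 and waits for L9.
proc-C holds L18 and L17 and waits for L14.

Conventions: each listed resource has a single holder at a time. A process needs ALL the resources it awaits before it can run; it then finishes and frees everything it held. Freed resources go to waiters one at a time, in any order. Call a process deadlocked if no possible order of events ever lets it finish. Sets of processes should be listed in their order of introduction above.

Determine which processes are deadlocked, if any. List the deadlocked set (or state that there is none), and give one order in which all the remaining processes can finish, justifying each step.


Nothing here is deadlocked.
Key observation: no waiting chain loops back on itself — every chain ends at a process that waits on nothing, so everyone eventually runs.
One completion order for the rest: proc-E, proc-G, proc-F, proc-A, proc-B, proc-C.
Walking it through:
  run proc-E (it waits on nothing); releases L14 and L8
  run proc-G (it waits on nothing); releases L11 and L19
  proc-F waits on L14 — all released -> runs and releases L3
  proc-A waits on L19 — all released -> runs and releases L13 and L9
  proc-B waits on L9 — all released -> runs and releases L4
  proc-C waits on L14 — all released -> runs and releases L18 and L17


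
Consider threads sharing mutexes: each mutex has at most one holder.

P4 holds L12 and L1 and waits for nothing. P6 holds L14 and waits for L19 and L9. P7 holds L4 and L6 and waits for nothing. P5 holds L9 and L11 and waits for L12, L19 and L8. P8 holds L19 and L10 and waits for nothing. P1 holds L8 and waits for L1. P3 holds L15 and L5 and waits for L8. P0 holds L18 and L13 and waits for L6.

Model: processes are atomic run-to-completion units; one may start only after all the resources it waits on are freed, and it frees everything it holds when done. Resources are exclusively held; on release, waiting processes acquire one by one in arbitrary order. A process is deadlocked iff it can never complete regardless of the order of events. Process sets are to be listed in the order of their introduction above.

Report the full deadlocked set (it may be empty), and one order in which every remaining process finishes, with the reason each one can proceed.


The deadlocked set is empty.
Key observation: there is no circular wait here — follow any chain and it reaches a process that is free to run now.
One completion order for the rest: P4, P8, P1, P5, P7, P0, P3, P6.
Verifying each step:
  P4 waits on nothing -> runs at once and releases L12 and L1
  P8 waits on nothing -> runs at once and releases L19 and L10
  run P1 (all its waits — L1 — are resolved); releases L8
  run P5 (all its waits — L12, L19 and L8 — are resolved); releases L9 and L11
  P7 waits on nothing -> runs at once and releases L4 and L6
  run P0 (all its waits — L6 — are resolved); releases L18 and L13
  run P3 (all its waits — L8 — are resolved); releases L15 and L5
  run P6 (all its waits — L19 and L9 — are resolved); releases L14


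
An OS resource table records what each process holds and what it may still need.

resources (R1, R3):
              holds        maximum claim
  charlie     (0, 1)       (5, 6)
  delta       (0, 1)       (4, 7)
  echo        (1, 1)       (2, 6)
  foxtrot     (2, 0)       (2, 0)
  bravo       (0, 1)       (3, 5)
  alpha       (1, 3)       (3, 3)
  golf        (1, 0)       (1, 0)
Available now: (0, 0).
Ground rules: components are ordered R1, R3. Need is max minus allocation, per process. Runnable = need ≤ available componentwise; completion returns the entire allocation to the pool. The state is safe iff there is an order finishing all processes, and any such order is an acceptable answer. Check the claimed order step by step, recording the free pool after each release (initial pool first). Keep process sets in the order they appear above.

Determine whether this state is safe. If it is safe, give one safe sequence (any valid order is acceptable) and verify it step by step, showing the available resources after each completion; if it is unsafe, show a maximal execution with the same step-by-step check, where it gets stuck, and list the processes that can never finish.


UNSAFE.
Key observation: the pool after foxtrot, golf, alpha is (4, 3); every surviving request exceeds it in R3, so progress ends there.
The run foxtrot, golf, alpha cannot be extended any further. Step-by-step check:
  pool = (0, 0)
  foxtrot: need (0, 0) fits (0, 0); releases (2, 0), pool now (2, 0)
  golf: need (0, 0) fits (2, 0); releases (1, 0), pool now (3, 0)
  alpha: need (2, 0) fits (3, 0); releases (1, 3), pool now (4, 3)
  blocked: charlie wants (5, 5), pool (4, 3) — not enough R1 and R3
  blocked: delta wants (4, 6), pool (4, 3) — not enough R3
  blocked: echo wants (1, 5), pool (4, 3) — not enough R3
  blocked: bravo wants (3, 4), pool (4, 3) — not enough R3
Never able to finish: charlie, delta, echo and bravo.


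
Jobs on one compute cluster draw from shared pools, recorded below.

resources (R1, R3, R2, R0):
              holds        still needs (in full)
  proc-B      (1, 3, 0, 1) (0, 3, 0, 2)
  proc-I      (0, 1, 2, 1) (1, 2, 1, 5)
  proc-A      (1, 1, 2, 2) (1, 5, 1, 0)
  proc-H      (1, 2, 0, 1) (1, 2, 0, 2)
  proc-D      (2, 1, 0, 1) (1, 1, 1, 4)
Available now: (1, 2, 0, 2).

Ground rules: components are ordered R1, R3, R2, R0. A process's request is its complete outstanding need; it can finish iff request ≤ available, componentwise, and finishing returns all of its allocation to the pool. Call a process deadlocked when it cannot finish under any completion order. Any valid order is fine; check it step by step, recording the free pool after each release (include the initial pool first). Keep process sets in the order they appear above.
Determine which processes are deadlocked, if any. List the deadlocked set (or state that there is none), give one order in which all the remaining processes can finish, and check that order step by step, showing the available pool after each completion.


The deadlocked set is proc-I, proc-A and proc-D.
Key observation: no order helps: past proc-H, proc-B, the free pool tops out at (3, 7, 0, 4), below what each blocked process needs in R2.
A valid finishing order for the others: proc-H, proc-B. Check, step by step:
  pool = (1, 2, 0, 2)
  proc-H needs (1, 2, 0, 2) <= (1, 2, 0, 2) -> finishes; pool += (1, 2, 0, 1) = (2, 4, 0, 3)
  proc-B needs (0, 3, 0, 2) <= (2, 4, 0, 3) -> finishes; pool += (1, 3, 0, 1) = (3, 7, 0, 4)
None of the blocked processes ever fits:
  blocked: proc-I wants (1, 2, 1, 5), pool (3, 7, 0, 4) — not enough R2 and R0
  blocked: proc-A wants (1, 5, 1, 0), pool (3, 7, 0, 4) — not enough R2
  blocked: proc-D wants (1, 1, 1, 4), pool (3, 7, 0, 4) — not enough R2


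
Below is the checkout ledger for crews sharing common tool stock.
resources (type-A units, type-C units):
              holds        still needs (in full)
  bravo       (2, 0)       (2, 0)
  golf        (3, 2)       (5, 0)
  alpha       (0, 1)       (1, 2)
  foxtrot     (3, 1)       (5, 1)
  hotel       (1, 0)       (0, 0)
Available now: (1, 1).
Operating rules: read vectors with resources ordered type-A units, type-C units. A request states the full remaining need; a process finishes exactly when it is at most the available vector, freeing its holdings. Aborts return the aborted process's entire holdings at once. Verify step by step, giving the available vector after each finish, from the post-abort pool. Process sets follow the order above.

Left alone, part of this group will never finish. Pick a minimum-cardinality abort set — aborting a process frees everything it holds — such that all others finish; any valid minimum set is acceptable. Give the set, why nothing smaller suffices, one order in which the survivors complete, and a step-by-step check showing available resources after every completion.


The answer: abort foxtrot.
Key observation: alpha could never have finished before the abort; with (3, 1) returned by foxtrot, it fits at step 1.
Why nothing smaller works: aborting no one leaves the state deadlocked as given.
Survivors finish in the order: alpha, bravo, golf, hotel. Verifying each step (pool after the aborts first):
  pool = (4, 2)
  run alpha (needs (1, 2), free (4, 2)); after release of (0, 1) the pool is (4, 3)
  run bravo (needs (2, 0), free (4, 3)); after release of (2, 0) the pool is (6, 3)
  run golf (needs (5, 0), free (6, 3)); after release of (3, 2) the pool is (9, 5)
  run hotel (needs (0, 0), free (9, 5)); after release of (1, 0) the pool is (10, 5)


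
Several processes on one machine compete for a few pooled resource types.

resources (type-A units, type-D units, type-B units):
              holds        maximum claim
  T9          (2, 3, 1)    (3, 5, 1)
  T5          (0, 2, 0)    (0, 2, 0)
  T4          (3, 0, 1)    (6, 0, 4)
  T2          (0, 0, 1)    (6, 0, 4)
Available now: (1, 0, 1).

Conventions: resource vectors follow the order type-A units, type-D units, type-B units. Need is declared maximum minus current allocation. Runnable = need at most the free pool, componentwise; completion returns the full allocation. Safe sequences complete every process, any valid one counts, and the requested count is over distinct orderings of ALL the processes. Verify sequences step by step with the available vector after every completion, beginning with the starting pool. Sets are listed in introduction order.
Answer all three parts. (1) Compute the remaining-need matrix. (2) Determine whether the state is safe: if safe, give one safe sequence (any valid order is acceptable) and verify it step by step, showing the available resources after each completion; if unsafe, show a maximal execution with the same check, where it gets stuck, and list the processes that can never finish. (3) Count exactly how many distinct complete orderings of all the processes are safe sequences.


(1) Remaining need (order type-A units, type-D units, type-B units):
  T9: (1, 2, 0)
  T5: (0, 0, 0)
  T4: (3, 0, 3)
  T2: (6, 0, 3)
(2) UNSAFE.
Key observation: the pool after T5, T9 is (3, 5, 2); every surviving request exceeds it in type-B units, so progress ends there.
The run T5, T9 cannot be extended any further. Check, step by step:
  pool = (1, 0, 1)
  run T5 (needs (0, 0, 0), free (1, 0, 1)); after release of (0, 2, 0) the pool is (1, 2, 1)
  run T9 (needs (1, 2, 0), free (1, 2, 1)); after release of (2, 3, 1) the pool is (3, 5, 2)
  T4 cannot run: need (3, 0, 3) vs free (3, 5, 2) (insufficient type-B units)
  T2 cannot run: need (6, 0, 3) vs free (3, 5, 2) (insufficient type-A units and type-B units)
Never able to finish: T4 and T2.
(3) Precisely 0 of the possible complete orderings are safe sequences.


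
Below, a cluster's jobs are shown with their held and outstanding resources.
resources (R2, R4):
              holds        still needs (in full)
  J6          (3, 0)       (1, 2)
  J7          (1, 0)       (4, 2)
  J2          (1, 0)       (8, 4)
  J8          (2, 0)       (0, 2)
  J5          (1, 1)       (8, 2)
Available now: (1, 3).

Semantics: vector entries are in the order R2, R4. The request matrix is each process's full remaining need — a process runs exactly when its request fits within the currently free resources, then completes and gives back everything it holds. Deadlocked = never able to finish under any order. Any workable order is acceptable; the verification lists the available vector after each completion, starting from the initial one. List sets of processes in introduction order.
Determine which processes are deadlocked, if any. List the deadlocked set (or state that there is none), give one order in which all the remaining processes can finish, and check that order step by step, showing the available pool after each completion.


The deadlocked set is J2 and J5.
Key observation: no order helps: past J8, J6, J7, the free pool tops out at (7, 3), below what each blocked process needs in R2.
The rest can finish in the order J8, J6, J7. Step-by-step check:
  pool = (1, 3)
  run J8 (needs (0, 2), free (1, 3)); after release of (2, 0) the pool is (3, 3)
  run J6 (needs (1, 2), free (3, 3)); after release of (3, 0) the pool is (6, 3)
  run J7 (needs (4, 2), free (6, 3)); after release of (1, 0) the pool is (7, 3)
The stuck group stays short no matter what:
  blocked: J2 wants (8, 4), pool (7, 3) — not enough R2 and R4
  blocked: J5 wants (8, 2), pool (7, 3) — not enough R2


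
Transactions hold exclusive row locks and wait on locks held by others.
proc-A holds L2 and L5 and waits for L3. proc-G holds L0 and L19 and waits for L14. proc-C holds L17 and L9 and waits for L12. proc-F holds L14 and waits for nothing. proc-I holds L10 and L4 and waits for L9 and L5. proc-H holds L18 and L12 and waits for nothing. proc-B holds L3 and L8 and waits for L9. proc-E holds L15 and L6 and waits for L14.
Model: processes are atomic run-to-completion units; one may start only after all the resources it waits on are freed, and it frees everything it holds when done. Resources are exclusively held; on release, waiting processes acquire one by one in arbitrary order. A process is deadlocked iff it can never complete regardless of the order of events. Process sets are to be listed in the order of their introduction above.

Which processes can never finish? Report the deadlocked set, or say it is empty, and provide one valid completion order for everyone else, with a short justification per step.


No process is deadlocked.
Key observation: all waits point, directly or indirectly, at processes that can finish, so nothing is permanently blocked.
One completion order for the rest: proc-F, proc-H, proc-C, proc-G, proc-E, proc-B, proc-A, proc-I.
Walking it through:
  run proc-F (it waits on nothing); releases L14
  run proc-H (it waits on nothing); releases L18 and L12
  proc-C waits on L12 — all released -> runs and releases L17 and L9
  proc-G waits on L14 — all released -> runs and releases L0 and L19
  proc-E waits on L14 — all released -> runs and releases L15 and L6
  proc-B waits on L9 — all released -> runs and releases L3 and L8
  proc-A waits on L3 — all released -> runs and releases L2 and L5
  proc-I waits on L9 and L5 — all released -> runs and releases L10 and L4


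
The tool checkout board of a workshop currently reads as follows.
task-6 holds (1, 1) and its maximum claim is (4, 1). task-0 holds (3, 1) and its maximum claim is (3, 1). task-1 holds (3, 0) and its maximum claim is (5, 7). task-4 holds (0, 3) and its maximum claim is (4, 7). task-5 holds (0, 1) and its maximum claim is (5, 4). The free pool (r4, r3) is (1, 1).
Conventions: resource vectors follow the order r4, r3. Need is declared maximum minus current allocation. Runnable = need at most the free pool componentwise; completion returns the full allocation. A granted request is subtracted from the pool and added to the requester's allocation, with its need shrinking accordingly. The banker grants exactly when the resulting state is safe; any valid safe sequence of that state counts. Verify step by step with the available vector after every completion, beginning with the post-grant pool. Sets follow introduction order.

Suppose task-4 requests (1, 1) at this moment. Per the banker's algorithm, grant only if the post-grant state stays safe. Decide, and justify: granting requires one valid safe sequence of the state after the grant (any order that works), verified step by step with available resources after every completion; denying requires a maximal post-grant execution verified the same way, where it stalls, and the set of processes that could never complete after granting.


DENY: after the grant no complete ordering would exist.
Key observation: once task-0, task-6 finish, the pool peaks at (4, 2) — and every remaining process still needs more r3 than that.
On the post-grant state, task-0, task-6 is a maximal run — nothing extends it. Verifying each step:
  pool = (0, 0)
  run task-0 (needs (0, 0), free (0, 0)); after release of (3, 1) the pool is (3, 1)
  run task-6 (needs (3, 0), free (3, 1)); after release of (1, 1) the pool is (4, 2)
  task-1 still needs (2, 7) but only (4, 2) is free — short on r3
  task-4 still needs (3, 3) but only (4, 2) is free — short on r3
  task-5 still needs (5, 3) but only (4, 2) is free — short on r4 and r3
Processes that could never finish after the grant: task-1, task-4 and task-5.
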